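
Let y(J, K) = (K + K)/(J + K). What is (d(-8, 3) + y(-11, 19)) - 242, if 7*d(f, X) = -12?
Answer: -6691/28 ≈ -238.96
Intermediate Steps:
y(J, K) = 2*K/(J + K) (y(J, K) = (2*K)/(J + K) = 2*K/(J + K))
d(f, X) = -12/7 (d(f, X) = (⅐)*(-12) = -12/7)
(d(-8, 3) + y(-11, 19)) - 242 = (-12/7 + 2*19/(-11 + 19)) - 242 = (-12/7 + 2*19/8) - 242 = (-12/7 + 2*19*(⅛)) - 242 = (-12/7 + 19/4) - 242 = 85/28 - 242 = -6691/28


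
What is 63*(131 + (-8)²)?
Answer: 12285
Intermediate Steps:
63*(131 + (-8)²) = 63*(131 + 64) = 63*195 = 12285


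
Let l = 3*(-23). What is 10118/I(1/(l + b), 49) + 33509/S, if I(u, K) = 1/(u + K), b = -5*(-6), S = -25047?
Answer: 161347162003/325611 ≈ 4.9552e+5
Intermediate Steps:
b = 30
l = -69
I(u, K) = 1/(K + u)
10118/I(1/(l + b), 49) + 33509/S = 10118/(1/(49 + 1/(-69 + 30))) + 33509/(-25047) = 10118/(1/(49 + 1/(-39))) + 33509*(-1/25047) = 10118/(1/(49 - 1/39)) - 33509/25047 = 10118/(1/(1910/39)) - 33509/25047 = 10118/(39/1910) - 33509/25047 = 10118*(1910/39) - 33509/25047 = 19325380/39 - 33509/25047 = 161347162003/325611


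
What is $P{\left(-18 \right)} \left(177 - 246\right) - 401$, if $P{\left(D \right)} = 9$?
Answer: $-1022$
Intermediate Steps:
$P{\left(-18 \right)} \left(177 - 246\right) - 401 = 9 \left(177 - 246\right) - 401 = 9 \left(-69\right) - 401 = -621 - 401 = -1022$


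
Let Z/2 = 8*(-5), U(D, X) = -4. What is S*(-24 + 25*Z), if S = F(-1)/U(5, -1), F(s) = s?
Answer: -506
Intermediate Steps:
Z = -80 (Z = 2*(8*(-5)) = 2*(-40) = -80)
S = ¼ (S = -1/(-4) = -1*(-¼) = ¼ ≈ 0.25000)
S*(-24 + 25*Z) = (-24 + 25*(-80))/4 = (-24 - 2000)/4 = (¼)*(-2024) = -506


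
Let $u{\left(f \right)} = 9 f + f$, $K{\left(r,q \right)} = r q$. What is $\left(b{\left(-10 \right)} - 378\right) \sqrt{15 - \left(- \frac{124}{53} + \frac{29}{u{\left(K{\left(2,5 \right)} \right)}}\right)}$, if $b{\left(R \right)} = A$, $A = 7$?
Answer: $- \frac{7 \sqrt{4789239}}{10} \approx -1531.9$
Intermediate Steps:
$K{\left(r,q \right)} = q r$
$u{\left(f \right)} = 10 f$
$b{\left(R \right)} = 7$
$\left(b{\left(-10 \right)} - 378\right) \sqrt{15 - \left(- \frac{124}{53} + \frac{29}{u{\left(K{\left(2,5 \right)} \right)}}\right)} = \left(7 - 378\right) \sqrt{15 - \left(- \frac{124}{53} + \frac{29}{100}\right)} = - 371 \sqrt{15 - \left(- \frac{124}{53} + \frac{29}{10 \cdot 10}\right)} = - 371 \sqrt{15 + \left(- \frac{29}{100} + \frac{124}{53}\right)} = - 371 \sqrt{15 + \frac{10863}{5300}} = - 371 \sqrt{\frac{90363}{5300}} = - 371 \frac{\sqrt{4789239}}{530} = - \frac{7 \sqrt{4789239}}{10}$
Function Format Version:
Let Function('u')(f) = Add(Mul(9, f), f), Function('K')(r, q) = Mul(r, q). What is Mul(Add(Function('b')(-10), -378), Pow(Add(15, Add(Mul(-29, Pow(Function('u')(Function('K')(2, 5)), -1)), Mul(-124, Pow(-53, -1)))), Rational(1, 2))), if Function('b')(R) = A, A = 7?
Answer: Mul(Rational(-7, 10), Pow(4789239, Rational(1, 2))) ≈ -1531.9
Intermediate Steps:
Function('K')(r, q) = Mul(q, r)
Function('u')(f) = Mul(10, f)
Function('b')(R) = 7
Mul(Add(Function('b')(-10), -378), Pow(Add(15, Add(Mul(-29, Pow(Function('u')(Function('K')(2, 5)), -1)), Mul(-124, Pow(-53, -1)))), Rational(1, 2))) = Mul(Add(7, -378), Pow(Add(15, Add(Mul(-29, Pow(Mul(10, Mul(5, 2)), -1)), Mul(-124, Pow(-53, -1)))), Rational(1, 2))) = Mul(-371, Pow(Add(15, Add(Mul(-29, Pow(Mul(10, 10), -1)), Mul(-124, Rational(-1, 53)))), Rational(1, 2))) = Mul(-371, Pow(Add(15, Add(Mul(-29, Pow(100, -1)), Rational(124, 53))), Rational(1, 2))) = Mul(-371, Pow(Add(15, Add(Mul(-29, Rational(1, 100)), Rational(124, 53))), Rational(1, 2))) = Mul(-371, Pow(Add(15, Add(Rational(-29, 100), Rational(124, 53))), Rational(1, 2))) = Mul(-371, Pow(Add(15, Rational(10863, 5300)), Rational(1, 2))) = Mul(-371, Pow(Rational(90363, 5300), Rational(1, 2))) = Mul(-371, Mul(Rational(1, 530), Pow(4789239, Rational(1, 2)))) = Mul(Rational(-7, 10), Pow(4789239, Rational(1, 2)))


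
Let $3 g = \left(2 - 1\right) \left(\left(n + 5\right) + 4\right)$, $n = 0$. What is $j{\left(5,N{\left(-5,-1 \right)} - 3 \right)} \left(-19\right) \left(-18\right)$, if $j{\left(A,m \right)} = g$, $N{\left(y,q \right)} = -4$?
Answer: $1026$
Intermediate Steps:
$g = 3$ ($g = \frac{\left(2 - 1\right) \left(\left(0 + 5\right) + 4\right)}{3} = \frac{1 \left(5 + 4\right)}{3} = \frac{1 \cdot 9}{3} = \frac{1}{3} \cdot 9 = 3$)
$j{\left(A,m \right)} = 3$
$j{\left(5,N{\left(-5,-1 \right)} - 3 \right)} \left(-19\right) \left(-18\right) = 3 \left(-19\right) \left(-18\right) = \left(-57\right) \left(-18\right) = 1026$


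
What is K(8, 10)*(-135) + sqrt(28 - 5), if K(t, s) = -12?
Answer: 1620 + sqrt(23) ≈ 1624.8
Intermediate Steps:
K(8, 10)*(-135) + sqrt(28 - 5) = -12*(-135) + sqrt(28 - 5) = 1620 + sqrt(23)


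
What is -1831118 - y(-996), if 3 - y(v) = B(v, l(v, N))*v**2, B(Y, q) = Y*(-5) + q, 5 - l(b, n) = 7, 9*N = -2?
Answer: 4936424527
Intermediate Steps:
N = -2/9 (N = (1/9)*(-2) = -2/9 ≈ -0.22222)
l(b, n) = -2 (l(b, n) = 5 - 1*7 = 5 - 7 = -2)
B(Y, q) = q - 5*Y (B(Y, q) = -5*Y + q = q - 5*Y)
y(v) = 3 - v**2*(-2 - 5*v) (y(v) = 3 - (-2 - 5*v)*v**2 = 3 - v**2*(-2 - 5*v))
-1831118 - y(-996) = -1831118 - (3 + (-996)**2*(2 + 5*(-996))) = -1831118 - (3 + 992016*(2 - 4980)) = -1831118 - (3 + 992016*(-4978)) = -1831118 - (3 - 4938255648) = -1831118 - 1*(-4938255645) = -1831118 + 4938255645 = 4936424527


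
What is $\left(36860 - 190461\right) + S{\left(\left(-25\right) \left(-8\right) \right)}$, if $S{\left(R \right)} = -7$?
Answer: $-153608$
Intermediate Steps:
$\left(36860 - 190461\right) + S{\left(\left(-25\right) \left(-8\right) \right)} = \left(36860 - 190461\right) - 7 = -153601 - 7 = -153608$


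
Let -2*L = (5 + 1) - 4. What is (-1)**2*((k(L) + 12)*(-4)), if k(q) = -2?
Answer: -40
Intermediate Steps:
L = -1 (L = -((5 + 1) - 4)/2 = -(6 - 4)/2 = -1/2*2 = -1)
(-1)**2*((k(L) + 12)*(-4)) = (-1)**2*((-2 + 12)*(-4)) = 1*(10*(-4)) = 1*(-40) = -40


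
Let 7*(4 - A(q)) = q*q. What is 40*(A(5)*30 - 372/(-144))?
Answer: 12970/21 ≈ 617.62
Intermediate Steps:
A(q) = 4 - q**2/7 (A(q) = 4 - q*q/7 = 4 - q**2/7)
40*(A(5)*30 - 372/(-144)) = 40*((4 - 1/7*5**2)*30 - 372/(-144)) = 40*((4 - 1/7*25)*30 - 372*(-1/144)) = 40*((4 - 25/7)*30 + 31/12) = 40*((3/7)*30 + 31/12) = 40*(90/7 + 31/12) = 40*(1297/84) = 12970/21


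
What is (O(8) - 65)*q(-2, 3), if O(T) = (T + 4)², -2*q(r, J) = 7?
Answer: -553/2 ≈ -276.50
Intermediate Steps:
q(r, J) = -7/2 (q(r, J) = -½*7 = -7/2)
O(T) = (4 + T)²
(O(8) - 65)*q(-2, 3) = ((4 + 8)² - 65)*(-7/2) = (12² - 65)*(-7/2) = (144 - 65)*(-7/2) = 79*(-7/2) = -553/2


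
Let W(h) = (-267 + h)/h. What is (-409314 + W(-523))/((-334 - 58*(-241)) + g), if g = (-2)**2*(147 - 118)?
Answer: -6689701/224890 ≈ -29.747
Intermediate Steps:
g = 116 (g = 4*29 = 116)
W(h) = (-267 + h)/h
(-409314 + W(-523))/((-334 - 58*(-241)) + g) = (-409314 + (-267 - 523)/(-523))/((-334 - 58*(-241)) + 116) = (-409314 - 1/523*(-790))/((-334 + 13978) + 116) = (-409314 + 790/523)/(13644 + 116) = -214070432/523/13760 = -214070432/523*1/13760 = -6689701/224890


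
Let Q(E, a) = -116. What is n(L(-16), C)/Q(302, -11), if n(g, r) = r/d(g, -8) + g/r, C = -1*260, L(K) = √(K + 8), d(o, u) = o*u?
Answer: 4229*I*√2/60320 ≈ 0.09915*I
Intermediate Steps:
L(K) = √(8 + K)
C = -260
n(g, r) = g/r - r/(8*g) (n(g, r) = r/((g*(-8))) + g/r = r/((-8*g)) + g/r = r*(-1/(8*g)) + g/r = -r/(8*g) + g/r = g/r - r/(8*g))
n(L(-16), C)/Q(302, -11) = (√(8 - 16)/(-260) - ⅛*(-260)/√(8 - 16))/(-116) = (√(-8)*(-1/260) - ⅛*(-260)/√(-8))*(-1/116) = ((2*I*√2)*(-1/260) - ⅛*(-260)/2*I*√2)*(-1/116) = (-I*√2/130 - ⅛*(-260)*(-I*√2/4))*(-1/116) = (-I*√2/130 - 65*I*√2/8)*(-1/116) = -4229*I*√2/520*(-1/116) = 4229*I*√2/60320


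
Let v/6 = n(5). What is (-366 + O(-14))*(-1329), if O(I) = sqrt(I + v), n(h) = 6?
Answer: 486414 - 1329*sqrt(22) ≈ 4.8018e+5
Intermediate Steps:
v = 36 (v = 6*6 = 36)
O(I) = sqrt(36 + I) (O(I) = sqrt(I + 36) = sqrt(36 + I))
(-366 + O(-14))*(-1329) = (-366 + sqrt(36 - 14))*(-1329) = (-366 + sqrt(22))*(-1329) = 486414 - 1329*sqrt(22)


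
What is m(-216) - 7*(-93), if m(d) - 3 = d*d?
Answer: 47310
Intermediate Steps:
m(d) = 3 + d**2 (m(d) = 3 + d*d = 3 + d**2)
m(-216) - 7*(-93) = (3 + (-216)**2) - 7*(-93) = (3 + 46656) - 1*(-651) = 46659 + 651 = 47310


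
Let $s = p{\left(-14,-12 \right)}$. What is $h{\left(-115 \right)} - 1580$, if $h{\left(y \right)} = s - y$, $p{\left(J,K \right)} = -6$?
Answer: $-1471$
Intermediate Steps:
$s = -6$
$h{\left(y \right)} = -6 - y$
$h{\left(-115 \right)} - 1580 = \left(-6 - -115\right) - 1580 = \left(-6 + 115\right) - 1580 = 109 - 1580 = -1471$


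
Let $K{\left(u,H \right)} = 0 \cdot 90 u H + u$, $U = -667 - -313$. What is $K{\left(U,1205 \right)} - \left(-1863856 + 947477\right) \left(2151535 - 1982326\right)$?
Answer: $155059573857$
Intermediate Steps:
$U = -354$ ($U = -667 + 313 = -354$)
$K{\left(u,H \right)} = u$ ($K{\left(u,H \right)} = 0 u H + u = 0 H + u = 0 + u = u$)
$K{\left(U,1205 \right)} - \left(-1863856 + 947477\right) \left(2151535 - 1982326\right) = -354 - \left(-1863856 + 947477\right) \left(2151535 - 1982326\right) = -354 - \left(-916379\right) 169209 = -354 - -155059574211 = -354 + 155059574211 = 155059573857$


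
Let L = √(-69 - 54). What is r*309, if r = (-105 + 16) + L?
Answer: -27501 + 309*I*√123 ≈ -27501.0 + 3427.0*I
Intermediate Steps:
L = I*√123 (L = √(-123) = I*√123 ≈ 11.091*I)
r = -89 + I*√123 (r = (-105 + 16) + I*√123 = -89 + I*√123 ≈ -89.0 + 11.091*I)
r*309 = (-89 + I*√123)*309 = -27501 + 309*I*√123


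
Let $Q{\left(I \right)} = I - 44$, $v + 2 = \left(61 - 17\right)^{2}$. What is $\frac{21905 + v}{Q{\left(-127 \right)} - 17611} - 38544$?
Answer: $- \frac{685413247}{17782} \approx -38545.0$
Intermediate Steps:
$v = 1934$ ($v = -2 + \left(61 - 17\right)^{2} = -2 + 44^{2} = -2 + 1936 = 1934$)
$Q{\left(I \right)} = -44 + I$ ($Q{\left(I \right)} = I - 44 = -44 + I$)
$\frac{21905 + v}{Q{\left(-127 \right)} - 17611} - 38544 = \frac{21905 + 1934}{\left(-44 - 127\right) - 17611} - 38544 = \frac{23839}{-171 - 17611} - 38544 = \frac{23839}{-17782} - 38544 = 23839 \left(- \frac{1}{17782}\right) - 38544 = - \frac{23839}{17782} - 38544 = - \frac{685413247}{17782}$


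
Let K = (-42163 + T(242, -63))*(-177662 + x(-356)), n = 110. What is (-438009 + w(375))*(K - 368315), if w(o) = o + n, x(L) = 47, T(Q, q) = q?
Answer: -3281256160776700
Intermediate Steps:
K = 7499970990 (K = (-42163 - 63)*(-177662 + 47) = -42226*(-177615) = 7499970990)
w(o) = 110 + o (w(o) = o + 110 = 110 + o)
(-438009 + w(375))*(K - 368315) = (-438009 + (110 + 375))*(7499970990 - 368315) = (-438009 + 485)*7499602675 = -437524*7499602675 = -3281256160776700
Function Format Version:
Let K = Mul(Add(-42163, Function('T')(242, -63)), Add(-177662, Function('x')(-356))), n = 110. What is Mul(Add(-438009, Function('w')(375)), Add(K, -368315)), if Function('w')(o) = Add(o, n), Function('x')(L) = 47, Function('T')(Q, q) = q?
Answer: -3281256160776700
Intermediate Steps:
K = 7499970990 (K = Mul(Add(-42163, -63), Add(-177662, 47)) = Mul(-42226, -177615) = 7499970990)
Function('w')(o) = Add(110, o) (Function('w')(o) = Add(o, 110) = Add(110, o))
Mul(Add(-438009, Function('w')(375)), Add(K, -368315)) = Mul(Add(-438009, Add(110, 375)), Add(7499970990, -368315)) = Mul(Add(-438009, 485), 7499602675) = Mul(-437524, 7499602675) = -3281256160776700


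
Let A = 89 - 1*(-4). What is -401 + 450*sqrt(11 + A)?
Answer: -401 + 900*sqrt(26) ≈ 4188.1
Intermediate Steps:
A = 93 (A = 89 + 4 = 93)
-401 + 450*sqrt(11 + A) = -401 + 450*sqrt(11 + 93) = -401 + 450*sqrt(104) = -401 + 450*(2*sqrt(26)) = -401 + 900*sqrt(26)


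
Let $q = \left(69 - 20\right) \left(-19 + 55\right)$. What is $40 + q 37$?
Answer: $65308$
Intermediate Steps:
$q = 1764$ ($q = 49 \cdot 36 = 1764$)
$40 + q 37 = 40 + 1764 \cdot 37 = 40 + 65268 = 65308$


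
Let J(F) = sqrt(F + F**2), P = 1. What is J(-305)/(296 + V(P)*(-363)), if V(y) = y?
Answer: -4*sqrt(5795)/67 ≈ -4.5448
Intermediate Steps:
J(-305)/(296 + V(P)*(-363)) = sqrt(-305*(1 - 305))/(296 + 1*(-363)) = sqrt(-305*(-304))/(296 - 363) = sqrt(92720)/(-67) = (4*sqrt(5795))*(-1/67) = -4*sqrt(5795)/67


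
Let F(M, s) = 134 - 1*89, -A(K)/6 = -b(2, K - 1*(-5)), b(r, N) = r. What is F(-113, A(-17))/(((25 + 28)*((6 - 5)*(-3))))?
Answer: -15/53 ≈ -0.28302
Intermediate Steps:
A(K) = 12 (A(K) = -(-6)*2 = -6*(-2) = 12)
F(M, s) = 45 (F(M, s) = 134 - 89 = 45)
F(-113, A(-17))/(((25 + 28)*((6 - 5)*(-3)))) = 45/(((25 + 28)*((6 - 5)*(-3)))) = 45/((53*(1*(-3)))) = 45/((53*(-3))) = 45/(-159) = 45*(-1/159) = -15/53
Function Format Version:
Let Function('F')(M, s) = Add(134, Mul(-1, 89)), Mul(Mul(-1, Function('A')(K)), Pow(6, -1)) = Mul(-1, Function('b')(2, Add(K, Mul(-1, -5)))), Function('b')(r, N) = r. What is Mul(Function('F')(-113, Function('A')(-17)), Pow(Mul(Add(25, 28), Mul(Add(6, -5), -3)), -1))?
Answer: Rational(-15, 53) ≈ -0.28302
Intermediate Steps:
Function('A')(K) = 12 (Function('A')(K) = Mul(-6, Mul(-1, 2)) = Mul(-6, -2) = 12)
Function('F')(M, s) = 45 (Function('F')(M, s) = Add(134, -89) = 45)
Mul(Function('F')(-113, Function('A')(-17)), Pow(Mul(Add(25, 28), Mul(Add(6, -5), -3)), -1)) = Mul(45, Pow(Mul(Add(25, 28), Mul(Add(6, -5), -3)), -1)) = Mul(45, Pow(Mul(53, Mul(1, -3)), -1)) = Mul(45, Pow(Mul(53, -3), -1)) = Mul(45, Pow(-159, -1)) = Mul(45, Rational(-1, 159)) = Rational(-15, 53)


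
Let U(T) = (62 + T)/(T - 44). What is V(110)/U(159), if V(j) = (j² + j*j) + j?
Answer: 12650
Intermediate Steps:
V(j) = j + 2*j² (V(j) = (j² + j²) + j = 2*j² + j = j + 2*j²)
U(T) = (62 + T)/(-44 + T)
V(110)/U(159) = (110*(1 + 2*110))/(((62 + 159)/(-44 + 159))) = (110*(1 + 220))/((221/115)) = (110*221)/(((1/115)*221)) = 24310/(221/115) = 24310*(115/221) = 12650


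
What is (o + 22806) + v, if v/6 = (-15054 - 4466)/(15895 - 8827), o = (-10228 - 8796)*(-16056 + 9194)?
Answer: 76903066206/589 ≈ 1.3057e+8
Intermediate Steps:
o = 130542688 (o = -19024*(-6862) = 130542688)
v = -9760/589 (v = 6*((-15054 - 4466)/(15895 - 8827)) = 6*(-19520/7068) = 6*(-19520*1/7068) = 6*(-4880/1767) = -9760/589 ≈ -16.570)
(o + 22806) + v = (130542688 + 22806) - 9760/589 = 130565494 - 9760/589 = 76903066206/589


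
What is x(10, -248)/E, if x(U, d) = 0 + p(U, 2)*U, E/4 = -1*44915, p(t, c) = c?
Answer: -1/8983 ≈ -0.00011132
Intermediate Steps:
E = -179660 (E = 4*(-1*44915) = 4*(-44915) = -179660)
x(U, d) = 2*U (x(U, d) = 0 + 2*U = 2*U)
x(10, -248)/E = (2*10)/(-179660) = 20*(-1/179660) = -1/8983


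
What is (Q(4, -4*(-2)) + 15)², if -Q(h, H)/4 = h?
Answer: 1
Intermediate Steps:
Q(h, H) = -4*h
(Q(4, -4*(-2)) + 15)² = (-4*4 + 15)² = (-16 + 15)² = (-1)² = 1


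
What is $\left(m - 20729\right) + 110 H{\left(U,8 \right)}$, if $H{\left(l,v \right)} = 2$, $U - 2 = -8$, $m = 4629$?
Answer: $-15880$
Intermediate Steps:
$U = -6$ ($U = 2 - 8 = -6$)
$\left(m - 20729\right) + 110 H{\left(U,8 \right)} = \left(4629 - 20729\right) + 110 \cdot 2 = -16100 + 220 = -15880$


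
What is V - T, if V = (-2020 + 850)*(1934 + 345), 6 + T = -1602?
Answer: -2664822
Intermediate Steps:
T = -1608 (T = -6 - 1602 = -1608)
V = -2666430 (V = -1170*2279 = -2666430)
V - T = -2666430 - 1*(-1608) = -2666430 + 1608 = -2664822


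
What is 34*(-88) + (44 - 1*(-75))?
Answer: -2873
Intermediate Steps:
34*(-88) + (44 - 1*(-75)) = -2992 + (44 + 75) = -2992 + 119 = -2873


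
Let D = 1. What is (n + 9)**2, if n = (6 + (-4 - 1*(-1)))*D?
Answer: 144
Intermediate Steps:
n = 3 (n = (6 + (-4 - 1*(-1)))*1 = (6 + (-4 + 1))*1 = (6 - 3)*1 = 3*1 = 3)
(n + 9)**2 = (3 + 9)**2 = 12**2 = 144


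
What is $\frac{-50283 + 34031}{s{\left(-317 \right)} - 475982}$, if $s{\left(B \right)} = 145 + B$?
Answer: $\frac{8126}{238077} \approx 0.034132$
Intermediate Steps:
$\frac{-50283 + 34031}{s{\left(-317 \right)} - 475982} = \frac{-50283 + 34031}{\left(145 - 317\right) - 475982} = - \frac{16252}{-172 - 475982} = - \frac{16252}{-476154} = \left(-16252\right) \left(- \frac{1}{476154}\right) = \frac{8126}{238077}$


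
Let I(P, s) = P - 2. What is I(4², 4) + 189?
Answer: 203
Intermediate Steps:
I(P, s) = -2 + P
I(4², 4) + 189 = (-2 + 4²) + 189 = (-2 + 16) + 189 = 14 + 189 = 203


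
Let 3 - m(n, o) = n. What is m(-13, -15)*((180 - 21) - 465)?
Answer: -4896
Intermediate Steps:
m(n, o) = 3 - n
m(-13, -15)*((180 - 21) - 465) = (3 - 1*(-13))*((180 - 21) - 465) = (3 + 13)*(159 - 465) = 16*(-306) = -4896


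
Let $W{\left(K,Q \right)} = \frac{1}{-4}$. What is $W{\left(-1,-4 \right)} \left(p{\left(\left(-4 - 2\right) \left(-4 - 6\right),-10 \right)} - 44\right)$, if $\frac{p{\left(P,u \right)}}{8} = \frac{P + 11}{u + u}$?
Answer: $\frac{181}{10} \approx 18.1$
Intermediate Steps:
$p{\left(P,u \right)} = \frac{4 \left(11 + P\right)}{u}$ ($p{\left(P,u \right)} = 8 \frac{P + 11}{u + u} = 8 \frac{11 + P}{2 u} = \frac{4 \left(11 + P\right)}{u}$)
$W{\left(K,Q \right)} = - \frac{1}{4}$
$W{\left(-1,-4 \right)} \left(p{\left(\left(-4 - 2\right) \left(-4 - 6\right),-10 \right)} - 44\right) = - \frac{\frac{4 \left(11 + \left(-4 - 2\right) \left(-4 - 6\right)\right)}{-10} - 44}{4} = - \frac{4 \left(- \frac{1}{10}\right) \left(11 - -60\right) - 44}{4} = - \frac{4 \left(- \frac{1}{10}\right) \left(11 + 60\right) - 44}{4} = - \frac{4 \left(- \frac{1}{10}\right) 71 - 44}{4} = - \frac{- \frac{142}{5} - 44}{4} = \left(- \frac{1}{4}\right) \left(- \frac{362}{5}\right) = \frac{181}{10}$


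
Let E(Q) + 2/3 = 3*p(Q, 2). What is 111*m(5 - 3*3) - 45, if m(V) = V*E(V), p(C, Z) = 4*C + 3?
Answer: 17567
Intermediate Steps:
p(C, Z) = 3 + 4*C
E(Q) = 25/3 + 12*Q (E(Q) = -⅔ + 3*(3 + 4*Q) = -⅔ + (9 + 12*Q) = 25/3 + 12*Q)
m(V) = V*(25/3 + 12*V)
111*m(5 - 3*3) - 45 = 111*((5 - 3*3)*(25 + 36*(5 - 3*3))/3) - 45 = 111*((5 - 9)*(25 + 36*(5 - 9))/3) - 45 = 111*((⅓)*(-4)*(25 + 36*(-4))) - 45 = 111*((⅓)*(-4)*(25 - 144)) - 45 = 111*((⅓)*(-4)*(-119)) - 45 = 111*(476/3) - 45 = 17612 - 45 = 17567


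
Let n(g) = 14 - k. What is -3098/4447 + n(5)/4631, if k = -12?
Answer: -14231216/20594057 ≈ -0.69104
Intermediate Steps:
n(g) = 26 (n(g) = 14 - 1*(-12) = 14 + 12 = 26)
-3098/4447 + n(5)/4631 = -3098/4447 + 26/4631 = -14231216/20594057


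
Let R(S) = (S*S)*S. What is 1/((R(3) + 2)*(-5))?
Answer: -1/145 ≈ -0.0068966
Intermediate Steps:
R(S) = S**3 (R(S) = S**2*S = S**3)
1/((R(3) + 2)*(-5)) = 1/((3**3 + 2)*(-5)) = 1/((27 + 2)*(-5)) = 1/(29*(-5)) = 1/(-145) = -1/145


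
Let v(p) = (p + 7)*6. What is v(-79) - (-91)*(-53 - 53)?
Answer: -10078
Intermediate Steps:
v(p) = 42 + 6*p (v(p) = (7 + p)*6 = 42 + 6*p)
v(-79) - (-91)*(-53 - 53) = (42 + 6*(-79)) - (-91)*(-53 - 53) = (42 - 474) - (-91)*(-106) = -432 - 1*9646 = -432 - 9646 = -10078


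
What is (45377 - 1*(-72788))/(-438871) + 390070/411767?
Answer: 122533963415/180712595057 ≈ 0.67806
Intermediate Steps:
(45377 - 1*(-72788))/(-438871) + 390070/411767 = (45377 + 72788)*(-1/438871) + 390070*(1/411767) = 118165*(-1/438871) + 390070/411767 = -118165/438871 + 390070/411767 = 122533963415/180712595057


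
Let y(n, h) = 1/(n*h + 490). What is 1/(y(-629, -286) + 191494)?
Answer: 180384/34542453697 ≈ 5.2221e-6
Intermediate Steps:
y(n, h) = 1/(490 + h*n) (y(n, h) = 1/(h*n + 490) = 1/(490 + h*n))
1/(y(-629, -286) + 191494) = 1/(1/(490 - 286*(-629)) + 191494) = 1/(1/(490 + 179894) + 191494) = 1/(1/180384 + 191494) = 1/(34542453697/180384) = 180384/34542453697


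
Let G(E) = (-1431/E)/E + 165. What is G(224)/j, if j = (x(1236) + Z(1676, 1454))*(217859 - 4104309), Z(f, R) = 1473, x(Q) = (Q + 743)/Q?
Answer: -2557781181/88855059912281600 ≈ -2.8786e-8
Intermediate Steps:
x(Q) = (743 + Q)/Q
j = -3541735487575/618 (j = ((743 + 1236)/1236 + 1473)*(217859 - 4104309) = ((1/1236)*1979 + 1473)*(-3886450) = (1979/1236 + 1473)*(-3886450) = (1822607/1236)*(-3886450) = -3541735487575/618 ≈ -5.7310e+9)
G(E) = 165 - 1431/E² (G(E) = -1431/E² + 165 = 165 - 1431/E²)
G(224)/j = (165 - 1431/224²)/(-3541735487575/618) = (165 - 1431*1/50176)*(-618/3541735487575) = (165 - 1431/50176)*(-618/3541735487575) = (8277609/50176)*(-618/3541735487575) = -2557781181/88855059912281600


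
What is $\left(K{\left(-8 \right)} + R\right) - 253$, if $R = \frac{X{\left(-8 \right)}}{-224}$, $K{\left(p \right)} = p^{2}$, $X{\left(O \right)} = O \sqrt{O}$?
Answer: $-189 + \frac{i \sqrt{2}}{14} \approx -189.0 + 0.10102 i$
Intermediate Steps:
$X{\left(O \right)} = O^{\frac{3}{2}}$
$R = \frac{i \sqrt{2}}{14}$ ($R = \frac{\left(-8\right)^{\frac{3}{2}}}{-224} = - 16 i \sqrt{2} \left(- \frac{1}{224}\right) = \frac{i \sqrt{2}}{14} \approx 0.10102 i$)
$\left(K{\left(-8 \right)} + R\right) - 253 = \left(\left(-8\right)^{2} + \frac{i \sqrt{2}}{14}\right) - 253 = \left(64 + \frac{i \sqrt{2}}{14}\right) - 253 = -189 + \frac{i \sqrt{2}}{14}$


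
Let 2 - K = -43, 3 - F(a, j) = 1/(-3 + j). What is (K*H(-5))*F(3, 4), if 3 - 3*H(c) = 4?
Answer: -30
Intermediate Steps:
H(c) = -1/3 (H(c) = 1 - 1/3*4 = 1 - 4/3 = -1/3)
F(a, j) = 3 - 1/(-3 + j)
K = 45 (K = 2 - 1*(-43) = 2 + 43 = 45)
(K*H(-5))*F(3, 4) = (45*(-1/3))*((-10 + 3*4)/(-3 + 4)) = -15*(-10 + 12)/1 = -15*2 = -30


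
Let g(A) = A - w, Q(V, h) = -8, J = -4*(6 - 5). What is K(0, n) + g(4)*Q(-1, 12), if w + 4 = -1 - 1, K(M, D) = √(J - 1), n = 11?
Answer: -80 + I*√5 ≈ -80.0 + 2.2361*I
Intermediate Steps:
J = -4 (J = -4*1 = -4)
K(M, D) = I*√5 (K(M, D) = √(-4 - 1) = √(-5) = I*√5)
w = -6 (w = -4 + (-1 - 1) = -4 - 2 = -6)
g(A) = 6 + A (g(A) = A - 1*(-6) = A + 6 = 6 + A)
K(0, n) + g(4)*Q(-1, 12) = I*√5 + (6 + 4)*(-8) = I*√5 + 10*(-8) = I*√5 - 80 = -80 + I*√5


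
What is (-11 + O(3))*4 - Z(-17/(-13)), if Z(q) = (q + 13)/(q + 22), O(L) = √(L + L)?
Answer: -4506/101 + 4*√6 ≈ -34.816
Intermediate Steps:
O(L) = √2*√L (O(L) = √(2*L) = √2*√L)
Z(q) = (13 + q)/(22 + q)
(-11 + O(3))*4 - Z(-17/(-13)) = (-11 + √2*√3)*4 - (13 - 17/(-13))/(22 - 17/(-13)) = (-11 + √6)*4 - (13 - 17*(-1/13))/(22 - 17*(-1/13)) = (-44 + 4*√6) - (13 + 17/13)/(22 + 17/13) = (-44 + 4*√6) - 186/(303/13*13) = (-44 + 4*√6) - 13*186/(303*13) = (-44 + 4*√6) - 1*62/101 = (-44 + 4*√6) - 62/101 = -4506/101 + 4*√6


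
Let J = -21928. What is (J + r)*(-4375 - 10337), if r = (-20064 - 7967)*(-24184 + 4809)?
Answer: -7989773790264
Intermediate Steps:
r = 543100625 (r = -28031*(-19375) = 543100625)
(J + r)*(-4375 - 10337) = (-21928 + 543100625)*(-4375 - 10337) = 543078697*(-14712) = -7989773790264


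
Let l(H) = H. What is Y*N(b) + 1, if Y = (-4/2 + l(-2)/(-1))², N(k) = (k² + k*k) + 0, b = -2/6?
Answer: 1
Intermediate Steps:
b = -⅓ (b = -2*⅙ = -⅓ ≈ -0.33333)
N(k) = 2*k² (N(k) = (k² + k²) + 0 = 2*k² + 0 = 2*k²)
Y = 0 (Y = (-4/2 - 2/(-1))² = (-4*½ - 2*(-1))² = (-2 + 2)² = 0² = 0)
Y*N(b) + 1 = 0*(2*(-⅓)²) + 1 = 0*(2*(⅑)) + 1 = 0*(2/9) + 1 = 0 + 1 = 1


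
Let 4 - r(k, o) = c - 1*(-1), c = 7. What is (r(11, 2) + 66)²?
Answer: 3844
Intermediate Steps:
r(k, o) = -4 (r(k, o) = 4 - (7 - 1*(-1)) = 4 - (7 + 1) = 4 - 1*8 = 4 - 8 = -4)
(r(11, 2) + 66)² = (-4 + 66)² = 62² = 3844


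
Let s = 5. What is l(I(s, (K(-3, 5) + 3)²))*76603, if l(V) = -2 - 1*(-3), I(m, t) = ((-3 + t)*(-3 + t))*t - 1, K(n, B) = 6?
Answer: 76603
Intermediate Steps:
I(m, t) = -1 + t*(-3 + t)² (I(m, t) = (-3 + t)²*t - 1 = t*(-3 + t)² - 1 = -1 + t*(-3 + t)²)
l(V) = 1 (l(V) = -2 + 3 = 1)
l(I(s, (K(-3, 5) + 3)²))*76603 = 1*76603 = 76603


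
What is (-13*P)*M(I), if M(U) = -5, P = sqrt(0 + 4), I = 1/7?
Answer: 130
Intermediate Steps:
I = 1/7 ≈ 0.14286
P = 2 (P = sqrt(4) = 2)
(-13*P)*M(I) = -13*2*(-5) = -26*(-5) = 130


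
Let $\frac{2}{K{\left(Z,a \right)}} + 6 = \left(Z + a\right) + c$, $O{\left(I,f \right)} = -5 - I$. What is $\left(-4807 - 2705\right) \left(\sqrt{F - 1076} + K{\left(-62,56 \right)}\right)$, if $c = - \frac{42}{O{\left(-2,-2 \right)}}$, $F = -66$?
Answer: $-7512 - 7512 i \sqrt{1142} \approx -7512.0 - 2.5386 \cdot 10^{5} i$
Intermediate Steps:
$c = 14$ ($c = - \frac{42}{-5 - -2} = - \frac{42}{-5 + 2} = - \frac{42}{-3} = \left(-42\right) \left(- \frac{1}{3}\right) = 14$)
$K{\left(Z,a \right)} = \frac{2}{8 + Z + a}$ ($K{\left(Z,a \right)} = \frac{2}{-6 + \left(\left(Z + a\right) + 14\right)} = \frac{2}{-6 + \left(14 + Z + a\right)} = \frac{2}{8 + Z + a}$)
$\left(-4807 - 2705\right) \left(\sqrt{F - 1076} + K{\left(-62,56 \right)}\right) = \left(-4807 - 2705\right) \left(\sqrt{-66 - 1076} + \frac{2}{8 - 62 + 56}\right) = - 7512 \left(\sqrt{-1142} + \frac{2}{2}\right) = - 7512 \left(i \sqrt{1142} + 2 \cdot \frac{1}{2}\right) = - 7512 \left(i \sqrt{1142} + 1\right) = - 7512 \left(1 + i \sqrt{1142}\right) = -7512 - 7512 i \sqrt{1142}$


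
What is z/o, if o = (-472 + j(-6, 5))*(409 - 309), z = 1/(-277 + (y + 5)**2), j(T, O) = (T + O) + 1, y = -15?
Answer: 1/8354400 ≈ 1.1970e-7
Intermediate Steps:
j(T, O) = 1 + O + T (j(T, O) = (O + T) + 1 = 1 + O + T)
z = -1/177 (z = 1/(-277 + (-15 + 5)**2) = 1/(-277 + (-10)**2) = 1/(-277 + 100) = 1/(-177) = -1/177 ≈ -0.0056497)
o = -47200 (o = (-472 + (1 + 5 - 6))*(409 - 309) = (-472 + 0)*100 = -472*100 = -47200)
z/o = -1/177/(-47200) = -1/177*(-1/47200) = 1/8354400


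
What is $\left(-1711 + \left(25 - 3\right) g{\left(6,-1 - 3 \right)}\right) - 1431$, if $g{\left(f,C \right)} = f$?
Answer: $-3010$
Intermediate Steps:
$\left(-1711 + \left(25 - 3\right) g{\left(6,-1 - 3 \right)}\right) - 1431 = \left(-1711 + \left(25 - 3\right) 6\right) - 1431 = \left(-1711 + 22 \cdot 6\right) - 1431 = \left(-1711 + 132\right) - 1431 = -1579 - 1431 = -3010$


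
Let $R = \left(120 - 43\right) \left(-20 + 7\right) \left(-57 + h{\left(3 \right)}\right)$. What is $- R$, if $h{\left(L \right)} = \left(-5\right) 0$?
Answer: $-57057$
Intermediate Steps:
$h{\left(L \right)} = 0$
$R = 57057$ ($R = \left(120 - 43\right) \left(-20 + 7\right) \left(-57 + 0\right) = 77 \left(\left(-13\right) \left(-57\right)\right) = 77 \cdot 741 = 57057$)
$- R = \left(-1\right) 57057 = -57057$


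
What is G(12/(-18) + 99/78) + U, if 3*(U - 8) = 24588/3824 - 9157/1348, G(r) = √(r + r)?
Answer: 1903786/241629 + √1833/39 ≈ 8.9767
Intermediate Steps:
G(r) = √2*√r (G(r) = √(2*r) = √2*√r)
U = 1903786/241629 (U = 8 + (24588/3824 - 9157/1348)/3 = 8 + (24588*(1/3824) - 9157*1/1348)/3 = 8 + (6147/956 - 9157/1348)/3 = 8 + (⅓)*(-29246/80543) = 8 - 29246/241629 = 1903786/241629 ≈ 7.8790)
G(12/(-18) + 99/78) + U = √2*√(12/(-18) + 99/78) + 1903786/241629 = √2*√(12*(-1/18) + 99*(1/78)) + 1903786/241629 = √2*√(-⅔ + 33/26) + 1903786/241629 = √2*√(47/78) + 1903786/241629 = √2*(√3666/78) + 1903786/241629 = √1833/39 + 1903786/241629 = 1903786/241629 + √1833/39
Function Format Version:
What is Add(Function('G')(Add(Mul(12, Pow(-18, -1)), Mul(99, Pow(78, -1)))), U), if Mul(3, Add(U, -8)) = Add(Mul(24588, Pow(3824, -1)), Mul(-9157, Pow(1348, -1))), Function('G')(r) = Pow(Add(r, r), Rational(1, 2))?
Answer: Add(Rational(1903786, 241629), Mul(Rational(1, 39), Pow(1833, Rational(1, 2)))) ≈ 8.9767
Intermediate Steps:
Function('G')(r) = Mul(Pow(2, Rational(1, 2)), Pow(r, Rational(1, 2))) (Function('G')(r) = Pow(Mul(2, r), Rational(1, 2)) = Mul(Pow(2, Rational(1, 2)), Pow(r, Rational(1, 2))))
U = Rational(1903786, 241629) (U = Add(8, Mul(Rational(1, 3), Add(Mul(24588, Pow(3824, -1)), Mul(-9157, Pow(1348, -1))))) = Add(8, Mul(Rational(1, 3), Add(Mul(24588, Rational(1, 3824)), Mul(-9157, Rational(1, 1348))))) = Add(8, Mul(Rational(1, 3), Add(Rational(6147, 956), Rational(-9157, 1348)))) = Add(8, Mul(Rational(1, 3), Rational(-29246, 80543))) = Add(8, Rational(-29246, 241629)) = Rational(1903786, 241629) ≈ 7.8790)
Add(Function('G')(Add(Mul(12, Pow(-18, -1)), Mul(99, Pow(78, -1)))), U) = Add(Mul(Pow(2, Rational(1, 2)), Pow(Add(Mul(12, Pow(-18, -1)), Mul(99, Pow(78, -1))), Rational(1, 2))), Rational(1903786, 241629)) = Add(Mul(Pow(2, Rational(1, 2)), Pow(Add(Mul(12, Rational(-1, 18)), Mul(99, Rational(1, 78))), Rational(1, 2))), Rational(1903786, 241629)) = Add(Mul(Pow(2, Rational(1, 2)), Pow(Add(Rational(-2, 3), Rational(33, 26)), Rational(1, 2))), Rational(1903786, 241629)) = Add(Mul(Pow(2, Rational(1, 2)), Pow(Rational(47, 78), Rational(1, 2))), Rational(1903786, 241629)) = Add(Mul(Pow(2, Rational(1, 2)), Mul(Rational(1, 78), Pow(3666, Rational(1, 2)))), Rational(1903786, 241629)) = Add(Mul(Rational(1, 39), Pow(1833, Rational(1, 2))), Rational(1903786, 241629)) = Add(Rational(1903786, 241629), Mul(Rational(1, 39), Pow(1833, Rational(1, 2))))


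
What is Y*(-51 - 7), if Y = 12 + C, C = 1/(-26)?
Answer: -9019/13 ≈ -693.77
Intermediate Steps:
C = -1/26 ≈ -0.038462
Y = 311/26 (Y = 12 - 1/26 = 311/26 ≈ 11.962)
Y*(-51 - 7) = 311*(-51 - 7)/26 = (311/26)*(-58) = -9019/13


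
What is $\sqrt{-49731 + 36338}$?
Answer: $i \sqrt{13393} \approx 115.73 i$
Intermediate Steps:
$\sqrt{-49731 + 36338} = \sqrt{-13393} = i \sqrt{13393}$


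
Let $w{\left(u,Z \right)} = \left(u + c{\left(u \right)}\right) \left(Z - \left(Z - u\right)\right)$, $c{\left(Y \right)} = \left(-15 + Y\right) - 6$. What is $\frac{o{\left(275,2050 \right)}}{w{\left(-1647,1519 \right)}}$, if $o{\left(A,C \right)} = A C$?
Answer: $\frac{112750}{1091961} \approx 0.10325$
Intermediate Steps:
$c{\left(Y \right)} = -21 + Y$
$w{\left(u,Z \right)} = u \left(-21 + 2 u\right)$ ($w{\left(u,Z \right)} = \left(u + \left(-21 + u\right)\right) \left(Z - \left(Z - u\right)\right) = \left(-21 + 2 u\right) u = u \left(-21 + 2 u\right)$)
$\frac{o{\left(275,2050 \right)}}{w{\left(-1647,1519 \right)}} = \frac{275 \cdot 2050}{\left(-1647\right) \left(-21 + 2 \left(-1647\right)\right)} = \frac{563750}{\left(-1647\right) \left(-21 - 3294\right)} = \frac{563750}{\left(-1647\right) \left(-3315\right)} = \frac{563750}{5459805} = 563750 \cdot \frac{1}{5459805} = \frac{112750}{1091961}$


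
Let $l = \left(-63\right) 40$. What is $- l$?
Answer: $2520$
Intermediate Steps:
$l = -2520$
$- l = \left(-1\right) \left(-2520\right) = 2520$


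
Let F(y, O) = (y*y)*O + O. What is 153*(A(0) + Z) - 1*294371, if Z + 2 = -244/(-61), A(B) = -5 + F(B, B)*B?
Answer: -294830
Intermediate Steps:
F(y, O) = O + O*y**2 (F(y, O) = y**2*O + O = O*y**2 + O = O + O*y**2)
A(B) = -5 + B**2*(1 + B**2) (A(B) = -5 + (B*(1 + B**2))*B = -5 + B**2*(1 + B**2))
Z = 2 (Z = -2 - 244/(-61) = -2 - 244*(-1/61) = -2 + 4 = 2)
153*(A(0) + Z) - 1*294371 = 153*((-5 + 0**2 + 0**4) + 2) - 1*294371 = 153*((-5 + 0 + 0) + 2) - 294371 = 153*(-5 + 2) - 294371 = 153*(-3) - 294371 = -459 - 294371 = -294830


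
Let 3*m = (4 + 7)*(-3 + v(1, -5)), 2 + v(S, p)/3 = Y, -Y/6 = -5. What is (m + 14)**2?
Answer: 96721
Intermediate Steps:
Y = 30 (Y = -6*(-5) = 30)
v(S, p) = 84 (v(S, p) = -6 + 3*30 = -6 + 90 = 84)
m = 297 (m = ((4 + 7)*(-3 + 84))/3 = (11*81)/3 = (1/3)*891 = 297)
(m + 14)**2 = (297 + 14)**2 = 311**2 = 96721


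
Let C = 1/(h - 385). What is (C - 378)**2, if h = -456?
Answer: 101059774201/707281 ≈ 1.4289e+5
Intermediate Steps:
C = -1/841 (C = 1/(-456 - 385) = 1/(-841) = -1/841 ≈ -0.0011891)
(C - 378)**2 = (-1/841 - 378)**2 = (-317899/841)**2 = 101059774201/707281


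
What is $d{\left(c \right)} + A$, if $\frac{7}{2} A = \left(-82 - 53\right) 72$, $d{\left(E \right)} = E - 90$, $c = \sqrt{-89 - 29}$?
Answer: $- \frac{20070}{7} + i \sqrt{118} \approx -2867.1 + 10.863 i$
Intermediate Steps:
$c = i \sqrt{118}$ ($c = \sqrt{-118} = i \sqrt{118} \approx 10.863 i$)
$d{\left(E \right)} = -90 + E$
$A = - \frac{19440}{7}$ ($A = \frac{2 \left(-82 - 53\right) 72}{7} = \frac{2 \left(\left(-135\right) 72\right)}{7} = \frac{2}{7} \left(-9720\right) = - \frac{19440}{7} \approx -2777.1$)
$d{\left(c \right)} + A = \left(-90 + i \sqrt{118}\right) - \frac{19440}{7} = - \frac{20070}{7} + i \sqrt{118}$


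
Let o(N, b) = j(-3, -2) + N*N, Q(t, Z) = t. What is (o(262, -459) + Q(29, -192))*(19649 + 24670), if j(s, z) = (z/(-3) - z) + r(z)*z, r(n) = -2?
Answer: 3043814147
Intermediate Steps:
j(s, z) = -10*z/3 (j(s, z) = (z/(-3) - z) - 2*z = (z*(-⅓) - z) - 2*z = (-z/3 - z) - 2*z = -4*z/3 - 2*z = -10*z/3)
o(N, b) = 20/3 + N² (o(N, b) = -10/3*(-2) + N*N = 20/3 + N²)
(o(262, -459) + Q(29, -192))*(19649 + 24670) = ((20/3 + 262²) + 29)*(19649 + 24670) = ((20/3 + 68644) + 29)*44319 = (205952/3 + 29)*44319 = (206039/3)*44319 = 3043814147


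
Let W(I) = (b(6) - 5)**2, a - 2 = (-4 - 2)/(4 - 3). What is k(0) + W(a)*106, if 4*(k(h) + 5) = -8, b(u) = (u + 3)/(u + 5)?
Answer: 223449/121 ≈ 1846.7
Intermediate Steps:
b(u) = (3 + u)/(5 + u)
k(h) = -7 (k(h) = -5 + (1/4)*(-8) = -5 - 2 = -7)
a = -4 (a = 2 + (-4 - 2)/(4 - 3) = 2 - 6/1 = 2 - 6*1 = 2 - 6 = -4)
W(I) = 2116/121 (W(I) = ((3 + 6)/(5 + 6) - 5)**2 = (9/11 - 5)**2 = (-46/11)**2 = 2116/121)
k(0) + W(a)*106 = -7 + (2116/121)*106 = -7 + 224296/121 = 223449/121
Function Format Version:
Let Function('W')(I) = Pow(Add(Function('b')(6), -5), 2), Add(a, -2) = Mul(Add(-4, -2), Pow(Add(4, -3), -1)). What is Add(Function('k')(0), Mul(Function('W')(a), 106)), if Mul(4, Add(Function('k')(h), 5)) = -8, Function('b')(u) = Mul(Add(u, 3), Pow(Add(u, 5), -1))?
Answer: Rational(223449, 121) ≈ 1846.7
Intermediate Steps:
Function('b')(u) = Mul(Pow(Add(5, u), -1), Add(3, u)) (Function('b')(u) = Mul(Add(3, u), Pow(Add(5, u), -1)) = Mul(Pow(Add(5, u), -1), Add(3, u)))
Function('k')(h) = -7 (Function('k')(h) = Add(-5, Mul(Rational(1, 4), -8)) = Add(-5, -2) = -7)
a = -4 (a = Add(2, Mul(Add(-4, -2), Pow(Add(4, -3), -1))) = Add(2, Mul(-6, Pow(1, -1))) = Add(2, Mul(-6, 1)) = Add(2, -6) = -4)
Function('W')(I) = Rational(2116, 121) (Function('W')(I) = Pow(Add(Mul(Pow(Add(5, 6), -1), Add(3, 6)), -5), 2) = Pow(Add(Mul(Pow(11, -1), 9), -5), 2) = Pow(Add(Mul(Rational(1, 11), 9), -5), 2) = Pow(Add(Rational(9, 11), -5), 2) = Pow(Rational(-46, 11), 2) = Rational(2116, 121))
Add(Function('k')(0), Mul(Function('W')(a), 106)) = Add(-7, Mul(Rational(2116, 121), 106)) = Add(-7, Rational(224296, 121)) = Rational(223449, 121)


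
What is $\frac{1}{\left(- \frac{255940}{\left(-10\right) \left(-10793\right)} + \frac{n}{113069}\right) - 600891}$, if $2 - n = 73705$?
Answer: $- \frac{1220353717}{733303254726312} \approx -1.6642 \cdot 10^{-6}$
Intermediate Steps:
$n = -73703$ ($n = 2 - 73705 = -73703$)
$\frac{1}{\left(- \frac{255940}{\left(-10\right) \left(-10793\right)} + \frac{n}{113069}\right) - 600891} = \frac{1}{\left(- \frac{255940}{\left(-10\right) \left(-10793\right)} - \frac{73703}{113069}\right) - 600891} = \frac{1}{\left(- \frac{255940}{107930} - \frac{73703}{113069}\right) - 600891} = \frac{1}{\left(\left(-255940\right) \frac{1}{107930} - \frac{73703}{113069}\right) - 600891} = \frac{1}{\left(- \frac{25594}{10793} - \frac{73703}{113069}\right) - 600891} = \frac{1}{- \frac{3689364465}{1220353717} - 600891} = \frac{1}{- \frac{733303254726312}{1220353717}} = - \frac{1220353717}{733303254726312}$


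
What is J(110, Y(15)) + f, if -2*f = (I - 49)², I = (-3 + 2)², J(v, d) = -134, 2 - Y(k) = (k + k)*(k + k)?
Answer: -1286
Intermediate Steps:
Y(k) = 2 - 4*k² (Y(k) = 2 - (k + k)*(k + k) = 2 - 2*k*2*k = 2 - 4*k²)
I = 1 (I = (-1)² = 1)
f = -1152 (f = -(1 - 49)²/2 = -½*(-48)² = -½*2304 = -1152)
J(110, Y(15)) + f = -134 - 1152 = -1286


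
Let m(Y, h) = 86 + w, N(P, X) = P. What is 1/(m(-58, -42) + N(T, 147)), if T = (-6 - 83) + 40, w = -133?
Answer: -1/96 ≈ -0.010417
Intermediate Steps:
T = -49 (T = -89 + 40 = -49)
m(Y, h) = -47 (m(Y, h) = 86 - 133 = -47)
1/(m(-58, -42) + N(T, 147)) = 1/(-47 - 49) = 1/(-96) = -1/96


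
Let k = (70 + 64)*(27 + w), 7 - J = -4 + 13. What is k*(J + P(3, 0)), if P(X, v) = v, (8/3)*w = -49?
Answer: -4623/2 ≈ -2311.5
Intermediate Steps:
w = -147/8 (w = (3/8)*(-49) = -147/8 ≈ -18.375)
J = -2 (J = 7 - (-4 + 13) = 7 - 1*9 = 7 - 9 = -2)
k = 4623/4 (k = (70 + 64)*(27 - 147/8) = 134*(69/8) = 4623/4 ≈ 1155.8)
k*(J + P(3, 0)) = 4623*(-2 + 0)/4 = (4623/4)*(-2) = -4623/2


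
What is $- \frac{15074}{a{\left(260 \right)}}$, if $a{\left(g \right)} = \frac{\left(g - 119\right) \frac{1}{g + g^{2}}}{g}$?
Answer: $- \frac{88653208800}{47} \approx -1.8862 \cdot 10^{9}$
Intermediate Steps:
$a{\left(g \right)} = \frac{-119 + g}{g \left(g + g^{2}\right)}$ ($a{\left(g \right)} = \frac{\left(-119 + g\right) \frac{1}{g + g^{2}}}{g} = \frac{\frac{1}{g + g^{2}} \left(-119 + g\right)}{g} = \frac{-119 + g}{g \left(g + g^{2}\right)}$)
$- \frac{15074}{a{\left(260 \right)}} = - \frac{15074}{\frac{1}{67600} \frac{1}{1 + 260} \left(-119 + 260\right)} = - \frac{15074}{\frac{1}{67600} \cdot \frac{1}{261} \cdot 141} = - \frac{15074}{\frac{47}{5881200}} = \left(-15074\right) \frac{5881200}{47} = - \frac{88653208800}{47}$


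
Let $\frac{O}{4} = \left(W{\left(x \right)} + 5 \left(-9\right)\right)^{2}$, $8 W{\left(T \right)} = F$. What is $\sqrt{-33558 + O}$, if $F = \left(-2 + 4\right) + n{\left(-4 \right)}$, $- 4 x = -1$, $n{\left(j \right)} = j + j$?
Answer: $\frac{i \sqrt{100743}}{2} \approx 158.7 i$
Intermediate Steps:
$n{\left(j \right)} = 2 j$
$x = \frac{1}{4}$ ($x = \left(- \frac{1}{4}\right) \left(-1\right) = \frac{1}{4} \approx 0.25$)
$F = -6$ ($F = \left(-2 + 4\right) + 2 \left(-4\right) = 2 - 8 = -6$)
$W{\left(T \right)} = - \frac{3}{4}$ ($W{\left(T \right)} = \frac{1}{8} \left(-6\right) = - \frac{3}{4}$)
$O = \frac{33489}{4}$ ($O = 4 \left(- \frac{3}{4} + 5 \left(-9\right)\right)^{2} = 4 \left(- \frac{3}{4} - 45\right)^{2} = 4 \left(- \frac{183}{4}\right)^{2} = 4 \cdot \frac{33489}{16} = \frac{33489}{4} \approx 8372.3$)
$\sqrt{-33558 + O} = \sqrt{-33558 + \frac{33489}{4}} = \sqrt{- \frac{100743}{4}} = \frac{i \sqrt{100743}}{2}$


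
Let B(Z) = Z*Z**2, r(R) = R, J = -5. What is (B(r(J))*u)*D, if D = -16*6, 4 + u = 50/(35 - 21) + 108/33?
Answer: 2628000/77 ≈ 34130.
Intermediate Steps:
B(Z) = Z**3
u = 219/77 (u = -4 + (50/(35 - 21) + 108/33) = -4 + (50/14 + 108*(1/33)) = -4 + (50*(1/14) + 36/11) = -4 + (25/7 + 36/11) = -4 + 527/77 = 219/77 ≈ 2.8442)
D = -96
(B(r(J))*u)*D = ((-5)**3*(219/77))*(-96) = -125*219/77*(-96) = -27375/77*(-96) = 2628000/77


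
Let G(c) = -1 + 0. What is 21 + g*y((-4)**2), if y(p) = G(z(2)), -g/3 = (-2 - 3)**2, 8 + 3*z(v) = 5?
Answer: 96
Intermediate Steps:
z(v) = -1 (z(v) = -8/3 + (1/3)*5 = -8/3 + 5/3 = -1)
G(c) = -1
g = -75 (g = -3*(-2 - 3)**2 = -3*(-5)**2 = -3*25 = -75)
y(p) = -1
21 + g*y((-4)**2) = 21 - 75*(-1) = 21 + 75 = 96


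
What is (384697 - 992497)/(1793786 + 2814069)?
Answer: -121560/921571 ≈ -0.13191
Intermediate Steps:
(384697 - 992497)/(1793786 + 2814069) = -607800/4607855 = -607800*1/4607855 = -121560/921571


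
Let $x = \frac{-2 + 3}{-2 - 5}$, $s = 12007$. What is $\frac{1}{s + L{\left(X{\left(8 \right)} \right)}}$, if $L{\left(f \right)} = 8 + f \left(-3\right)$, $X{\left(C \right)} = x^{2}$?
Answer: $\frac{49}{588732} \approx 8.323 \cdot 10^{-5}$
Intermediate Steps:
$x = - \frac{1}{7}$ ($x = 1 \frac{1}{-7} = 1 \left(- \frac{1}{7}\right) = - \frac{1}{7} \approx -0.14286$)
$X{\left(C \right)} = \frac{1}{49}$ ($X{\left(C \right)} = \left(- \frac{1}{7}\right)^{2} = \frac{1}{49}$)
$L{\left(f \right)} = 8 - 3 f$
$\frac{1}{s + L{\left(X{\left(8 \right)} \right)}} = \frac{1}{12007 + \left(8 - \frac{3}{49}\right)} = \frac{1}{12007 + \frac{389}{49}} = \frac{1}{\frac{588732}{49}} = \frac{49}{588732}$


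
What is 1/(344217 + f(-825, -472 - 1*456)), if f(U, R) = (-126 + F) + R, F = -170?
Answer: 1/342993 ≈ 2.9155e-6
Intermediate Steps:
f(U, R) = -296 + R (f(U, R) = (-126 - 170) + R = -296 + R)
1/(344217 + f(-825, -472 - 1*456)) = 1/(344217 + (-296 + (-472 - 1*456))) = 1/(344217 + (-296 + (-472 - 456))) = 1/(344217 + (-296 - 928)) = 1/(344217 - 1224) = 1/342993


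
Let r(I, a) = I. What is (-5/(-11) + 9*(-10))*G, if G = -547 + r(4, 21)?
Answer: 534855/11 ≈ 48623.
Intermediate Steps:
G = -543 (G = -547 + 4 = -543)
(-5/(-11) + 9*(-10))*G = (-5/(-11) + 9*(-10))*(-543) = (-5*(-1/11) - 90)*(-543) = (5/11 - 90)*(-543) = -985/11*(-543) = 534855/11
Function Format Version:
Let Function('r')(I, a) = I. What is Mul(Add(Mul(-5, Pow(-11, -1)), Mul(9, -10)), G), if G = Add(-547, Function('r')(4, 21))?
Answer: Rational(534855, 11) ≈ 48623.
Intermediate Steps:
G = -543 (G = Add(-547, 4) = -543)
Mul(Add(Mul(-5, Pow(-11, -1)), Mul(9, -10)), G) = Mul(Add(Mul(-5, Pow(-11, -1)), Mul(9, -10)), -543) = Mul(Add(Mul(-5, Rational(-1, 11)), -90), -543) = Mul(Add(Rational(5, 11), -90), -543) = Mul(Rational(-985, 11), -543) = Rational(534855, 11)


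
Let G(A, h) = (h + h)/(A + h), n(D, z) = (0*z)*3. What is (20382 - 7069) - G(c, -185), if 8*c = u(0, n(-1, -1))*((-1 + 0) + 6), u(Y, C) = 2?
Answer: 1956715/147 ≈ 13311.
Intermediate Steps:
n(D, z) = 0 (n(D, z) = 0*3 = 0)
c = 5/4 (c = (2*((-1 + 0) + 6))/8 = (2*(-1 + 6))/8 = (2*5)/8 = (1/8)*10 = 5/4 ≈ 1.2500)
G(A, h) = 2*h/(A + h) (G(A, h) = (2*h)/(A + h) = 2*h/(A + h))
(20382 - 7069) - G(c, -185) = (20382 - 7069) - 2*(-185)/(5/4 - 185) = 13313 - 2*(-185)/(-735/4) = 13313 - 2*(-185)*(-4)/735 = 13313 - 1*296/147 = 13313 - 296/147 = 1956715/147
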